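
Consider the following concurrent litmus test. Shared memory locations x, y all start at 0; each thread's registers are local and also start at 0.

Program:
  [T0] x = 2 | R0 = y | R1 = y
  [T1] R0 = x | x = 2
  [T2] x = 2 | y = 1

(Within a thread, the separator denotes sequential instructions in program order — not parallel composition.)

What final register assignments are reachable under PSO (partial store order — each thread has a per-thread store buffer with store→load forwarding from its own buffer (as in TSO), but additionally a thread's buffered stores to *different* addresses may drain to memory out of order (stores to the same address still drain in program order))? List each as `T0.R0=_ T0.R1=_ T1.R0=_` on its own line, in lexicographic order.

outcome vector order: (T0.R0,T0.R1,T1.R0)
|PSO outcomes| = 6

T0.R0=0 T0.R1=0 T1.R0=0
T0.R0=0 T0.R1=0 T1.R0=2
T0.R0=0 T0.R1=1 T1.R0=0
T0.R0=0 T0.R1=1 T1.R0=2
T0.R0=1 T0.R1=1 T1.R0=0
T0.R0=1 T0.R1=1 T1.R0=2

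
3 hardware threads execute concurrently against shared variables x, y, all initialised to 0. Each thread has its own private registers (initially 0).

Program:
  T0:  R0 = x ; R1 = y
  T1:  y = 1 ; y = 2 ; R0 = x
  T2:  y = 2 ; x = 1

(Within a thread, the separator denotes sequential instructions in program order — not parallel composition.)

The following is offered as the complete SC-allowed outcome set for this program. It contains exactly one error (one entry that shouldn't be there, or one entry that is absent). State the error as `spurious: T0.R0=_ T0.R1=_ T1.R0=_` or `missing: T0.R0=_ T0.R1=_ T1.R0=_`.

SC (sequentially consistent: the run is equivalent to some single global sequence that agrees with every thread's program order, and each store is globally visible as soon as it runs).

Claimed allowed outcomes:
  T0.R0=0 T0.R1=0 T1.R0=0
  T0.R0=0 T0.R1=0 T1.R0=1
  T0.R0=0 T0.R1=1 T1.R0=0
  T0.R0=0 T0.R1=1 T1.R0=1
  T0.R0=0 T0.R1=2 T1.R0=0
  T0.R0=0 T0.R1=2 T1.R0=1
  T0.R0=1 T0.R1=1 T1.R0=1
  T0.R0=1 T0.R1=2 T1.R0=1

missing: T0.R0=1 T0.R1=2 T1.R0=0

outcome vector order: (T0.R0,T0.R1,T1.R0)
[SC] allowed = {(0,0,0); (0,0,1); (0,1,0); (0,1,1); (0,2,0); (0,2,1); (1,1,1); (1,2,0); (1,2,1)}
SC∖claimed = {(1,2,0)}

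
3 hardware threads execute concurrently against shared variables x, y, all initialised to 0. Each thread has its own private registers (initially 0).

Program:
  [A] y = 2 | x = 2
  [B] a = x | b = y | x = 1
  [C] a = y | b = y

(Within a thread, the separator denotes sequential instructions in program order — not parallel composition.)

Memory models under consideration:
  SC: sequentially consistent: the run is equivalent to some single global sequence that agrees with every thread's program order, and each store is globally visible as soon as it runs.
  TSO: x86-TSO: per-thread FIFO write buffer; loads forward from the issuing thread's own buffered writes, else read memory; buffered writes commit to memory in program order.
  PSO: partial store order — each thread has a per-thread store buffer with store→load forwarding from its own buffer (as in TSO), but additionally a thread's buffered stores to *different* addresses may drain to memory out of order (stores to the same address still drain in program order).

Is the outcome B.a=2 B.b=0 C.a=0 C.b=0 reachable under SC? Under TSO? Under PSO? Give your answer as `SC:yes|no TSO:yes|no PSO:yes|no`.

outcome vector order: (B.a,B.b,C.a,C.b)
[SC] allowed = {<0 0 0 0>, <0 0 0 2>, <0 0 2 2>, <0 2 0 0>, <0 2 0 2>, <0 2 2 2>, <2 2 0 0>, <2 2 0 2>, <2 2 2 2>}
[TSO] allowed = {<0 0 0 0>, <0 0 0 2>, <0 0 2 2>, <0 2 0 0>, <0 2 0 2>, <0 2 2 2>, <2 2 0 0>, <2 2 0 2>, <2 2 2 2>}
[PSO] allowed = {<0 0 0 0>, <0 0 0 2>, <0 0 2 2>, <0 2 0 0>, <0 2 0 2>, <0 2 2 2>, <2 0 0 0>, <2 0 0 2>, <2 0 2 2>, <2 2 0 0>, <2 2 0 2>, <2 2 2 2>}
target <2 0 0 0> ∈ {PSO}

SC:no TSO:no PSO:yes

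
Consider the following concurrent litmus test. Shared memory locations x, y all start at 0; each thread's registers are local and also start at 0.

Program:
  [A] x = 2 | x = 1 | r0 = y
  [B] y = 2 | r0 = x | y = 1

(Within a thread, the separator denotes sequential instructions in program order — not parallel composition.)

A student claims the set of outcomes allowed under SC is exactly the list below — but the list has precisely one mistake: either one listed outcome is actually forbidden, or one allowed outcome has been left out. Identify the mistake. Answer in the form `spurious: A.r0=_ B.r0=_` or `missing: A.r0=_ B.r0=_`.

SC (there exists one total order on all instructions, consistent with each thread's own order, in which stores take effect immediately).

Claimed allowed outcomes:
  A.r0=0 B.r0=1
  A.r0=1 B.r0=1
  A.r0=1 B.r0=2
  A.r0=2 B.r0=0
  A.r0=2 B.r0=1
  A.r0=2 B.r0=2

missing: A.r0=1 B.r0=0

outcome vector order: (A.r0,B.r0)
SC: 7 outcomes — {0/1; 1/0; 1/1; 1/2; 2/0; 2/1; 2/2}
SC∖claimed = {1/0}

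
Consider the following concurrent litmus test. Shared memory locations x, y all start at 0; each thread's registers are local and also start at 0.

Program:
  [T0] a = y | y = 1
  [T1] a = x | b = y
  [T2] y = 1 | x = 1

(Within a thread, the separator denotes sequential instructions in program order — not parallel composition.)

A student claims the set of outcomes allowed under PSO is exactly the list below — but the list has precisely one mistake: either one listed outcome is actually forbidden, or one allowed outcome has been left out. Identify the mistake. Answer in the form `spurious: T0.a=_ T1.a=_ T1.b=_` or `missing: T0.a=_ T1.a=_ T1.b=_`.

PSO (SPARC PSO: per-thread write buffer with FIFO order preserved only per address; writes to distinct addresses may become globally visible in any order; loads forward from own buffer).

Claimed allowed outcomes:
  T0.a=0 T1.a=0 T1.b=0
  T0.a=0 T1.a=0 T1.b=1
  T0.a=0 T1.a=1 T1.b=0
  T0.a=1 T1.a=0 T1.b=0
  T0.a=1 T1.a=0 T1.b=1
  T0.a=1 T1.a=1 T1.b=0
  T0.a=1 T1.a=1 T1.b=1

outcome vector order: (T0.a,T1.a,T1.b)
PSO (8): <0 0 0>, <0 0 1>, <0 1 0>, <0 1 1>, <1 0 0>, <1 0 1>, <1 1 0>, <1 1 1>
PSO∖claimed = {<0 1 1>}

missing: T0.a=0 T1.a=1 T1.b=1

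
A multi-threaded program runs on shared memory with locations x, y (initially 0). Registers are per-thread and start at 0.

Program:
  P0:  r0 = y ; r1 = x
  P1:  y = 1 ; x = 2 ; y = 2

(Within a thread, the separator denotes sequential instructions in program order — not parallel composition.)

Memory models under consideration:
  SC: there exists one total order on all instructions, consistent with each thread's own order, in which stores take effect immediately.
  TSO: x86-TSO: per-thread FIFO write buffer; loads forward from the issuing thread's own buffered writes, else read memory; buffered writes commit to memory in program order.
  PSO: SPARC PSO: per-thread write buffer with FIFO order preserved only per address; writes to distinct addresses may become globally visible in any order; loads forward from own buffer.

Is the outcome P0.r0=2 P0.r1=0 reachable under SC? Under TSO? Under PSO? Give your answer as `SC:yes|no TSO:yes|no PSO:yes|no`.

outcome vector order: (P0.r0,P0.r1)
under SC → 0/0 0/2 1/0 1/2 2/2
under TSO → 0/0 0/2 1/0 1/2 2/2
under PSO → 0/0 0/2 1/0 1/2 2/0 2/2
target 2/0 ∈ {PSO}

SC:no TSO:no PSO:yes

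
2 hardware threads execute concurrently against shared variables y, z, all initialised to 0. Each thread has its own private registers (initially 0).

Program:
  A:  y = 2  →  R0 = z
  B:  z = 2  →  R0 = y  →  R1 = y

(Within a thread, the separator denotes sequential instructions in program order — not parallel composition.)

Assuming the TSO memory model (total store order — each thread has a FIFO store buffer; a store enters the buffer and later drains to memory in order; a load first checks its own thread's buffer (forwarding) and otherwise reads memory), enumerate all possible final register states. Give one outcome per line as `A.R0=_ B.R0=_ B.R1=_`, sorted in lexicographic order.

A.R0=0 B.R0=0 B.R1=0
A.R0=0 B.R0=0 B.R1=2
A.R0=0 B.R0=2 B.R1=2
A.R0=2 B.R0=0 B.R1=0
A.R0=2 B.R0=0 B.R1=2
A.R0=2 B.R0=2 B.R1=2

outcome vector order: (A.R0,B.R0,B.R1)
|TSO outcomes| = 6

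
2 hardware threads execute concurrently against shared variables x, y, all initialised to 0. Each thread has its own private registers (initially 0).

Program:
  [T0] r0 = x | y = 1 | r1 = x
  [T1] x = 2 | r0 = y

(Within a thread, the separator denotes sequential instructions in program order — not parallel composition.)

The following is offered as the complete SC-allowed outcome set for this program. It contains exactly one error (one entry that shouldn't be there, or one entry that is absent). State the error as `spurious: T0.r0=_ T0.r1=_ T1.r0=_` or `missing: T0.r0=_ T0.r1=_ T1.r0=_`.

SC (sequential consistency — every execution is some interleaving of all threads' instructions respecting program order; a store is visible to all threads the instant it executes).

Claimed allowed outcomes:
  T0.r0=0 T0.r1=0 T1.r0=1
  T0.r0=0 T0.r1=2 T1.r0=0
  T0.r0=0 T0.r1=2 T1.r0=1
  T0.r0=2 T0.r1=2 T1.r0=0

outcome vector order: (T0.r0,T0.r1,T1.r0)
SC: 5 outcomes — {001; 020; 021; 220; 221}
SC∖claimed = {221}

missing: T0.r0=2 T0.r1=2 T1.r0=1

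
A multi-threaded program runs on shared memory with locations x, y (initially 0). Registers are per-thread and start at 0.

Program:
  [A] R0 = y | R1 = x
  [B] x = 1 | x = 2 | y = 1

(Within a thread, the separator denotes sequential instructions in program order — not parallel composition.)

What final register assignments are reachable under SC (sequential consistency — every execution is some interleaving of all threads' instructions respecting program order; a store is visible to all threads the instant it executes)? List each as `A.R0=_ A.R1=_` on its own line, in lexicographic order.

outcome vector order: (A.R0,A.R1)
|SC outcomes| = 4

A.R0=0 A.R1=0
A.R0=0 A.R1=1
A.R0=0 A.R1=2
A.R0=1 A.R1=2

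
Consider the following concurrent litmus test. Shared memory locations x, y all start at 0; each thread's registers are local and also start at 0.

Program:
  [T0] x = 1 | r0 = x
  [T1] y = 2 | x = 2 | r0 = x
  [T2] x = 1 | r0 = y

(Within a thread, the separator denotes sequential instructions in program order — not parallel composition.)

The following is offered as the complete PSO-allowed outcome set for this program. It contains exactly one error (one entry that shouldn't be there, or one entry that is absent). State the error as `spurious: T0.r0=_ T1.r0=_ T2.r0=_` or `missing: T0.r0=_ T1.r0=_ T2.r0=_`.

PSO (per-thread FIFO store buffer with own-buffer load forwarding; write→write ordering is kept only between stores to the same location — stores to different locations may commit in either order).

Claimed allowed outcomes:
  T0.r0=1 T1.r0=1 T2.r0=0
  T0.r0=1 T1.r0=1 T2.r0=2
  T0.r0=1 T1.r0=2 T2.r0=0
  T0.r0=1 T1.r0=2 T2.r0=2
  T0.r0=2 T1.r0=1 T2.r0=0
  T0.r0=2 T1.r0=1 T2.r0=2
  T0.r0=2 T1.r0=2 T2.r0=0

missing: T0.r0=2 T1.r0=2 T2.r0=2

outcome vector order: (T0.r0,T1.r0,T2.r0)
PSO (8): (1,1,0) (1,1,2) (1,2,0) (1,2,2) (2,1,0) (2,1,2) (2,2,0) (2,2,2)
PSO∖claimed = {(2,2,2)}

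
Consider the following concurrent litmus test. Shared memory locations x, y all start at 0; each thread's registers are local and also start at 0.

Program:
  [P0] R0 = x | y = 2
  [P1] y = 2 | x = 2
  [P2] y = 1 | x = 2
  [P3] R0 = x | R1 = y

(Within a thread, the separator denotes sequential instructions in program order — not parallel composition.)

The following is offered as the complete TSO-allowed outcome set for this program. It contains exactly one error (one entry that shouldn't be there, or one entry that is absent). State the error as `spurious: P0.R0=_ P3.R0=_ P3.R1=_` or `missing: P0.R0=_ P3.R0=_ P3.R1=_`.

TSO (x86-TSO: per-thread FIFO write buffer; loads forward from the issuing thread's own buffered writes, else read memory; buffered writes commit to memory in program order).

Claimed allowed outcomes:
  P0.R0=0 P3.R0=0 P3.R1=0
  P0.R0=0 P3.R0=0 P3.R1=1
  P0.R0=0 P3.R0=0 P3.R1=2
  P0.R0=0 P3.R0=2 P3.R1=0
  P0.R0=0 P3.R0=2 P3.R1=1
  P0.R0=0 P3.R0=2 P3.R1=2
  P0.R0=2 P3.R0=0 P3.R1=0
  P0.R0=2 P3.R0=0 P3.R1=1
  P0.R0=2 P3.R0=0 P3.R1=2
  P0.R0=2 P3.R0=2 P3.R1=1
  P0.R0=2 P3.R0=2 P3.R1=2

outcome vector order: (P0.R0,P3.R0,P3.R1)
under TSO → <0 0 0>, <0 0 1>, <0 0 2>, <0 2 1>, <0 2 2>, <2 0 0>, <2 0 1>, <2 0 2>, <2 2 1>, <2 2 2>
claimed∖TSO = {<0 2 0>}

spurious: P0.R0=0 P3.R0=2 P3.R1=0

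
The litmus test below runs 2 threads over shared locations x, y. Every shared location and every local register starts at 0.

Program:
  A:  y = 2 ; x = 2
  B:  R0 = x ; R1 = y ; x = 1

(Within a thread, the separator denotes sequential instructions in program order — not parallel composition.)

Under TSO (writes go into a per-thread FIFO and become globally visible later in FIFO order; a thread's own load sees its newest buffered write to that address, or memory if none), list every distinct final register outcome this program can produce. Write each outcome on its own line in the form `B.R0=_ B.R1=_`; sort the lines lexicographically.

outcome vector order: (B.R0,B.R1)
|TSO outcomes| = 3

B.R0=0 B.R1=0
B.R0=0 B.R1=2
B.R0=2 B.R1=2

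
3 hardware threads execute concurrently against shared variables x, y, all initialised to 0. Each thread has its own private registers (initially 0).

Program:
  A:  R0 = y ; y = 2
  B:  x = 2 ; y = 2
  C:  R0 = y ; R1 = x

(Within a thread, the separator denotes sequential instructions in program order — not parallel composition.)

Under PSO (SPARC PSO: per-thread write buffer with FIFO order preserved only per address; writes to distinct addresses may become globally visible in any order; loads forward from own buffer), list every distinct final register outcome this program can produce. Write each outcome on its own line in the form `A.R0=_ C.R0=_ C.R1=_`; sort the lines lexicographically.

outcome vector order: (A.R0,C.R0,C.R1)
|PSO outcomes| = 8

A.R0=0 C.R0=0 C.R1=0
A.R0=0 C.R0=0 C.R1=2
A.R0=0 C.R0=2 C.R1=0
A.R0=0 C.R0=2 C.R1=2
A.R0=2 C.R0=0 C.R1=0
A.R0=2 C.R0=0 C.R1=2
A.R0=2 C.R0=2 C.R1=0
A.R0=2 C.R0=2 C.R1=2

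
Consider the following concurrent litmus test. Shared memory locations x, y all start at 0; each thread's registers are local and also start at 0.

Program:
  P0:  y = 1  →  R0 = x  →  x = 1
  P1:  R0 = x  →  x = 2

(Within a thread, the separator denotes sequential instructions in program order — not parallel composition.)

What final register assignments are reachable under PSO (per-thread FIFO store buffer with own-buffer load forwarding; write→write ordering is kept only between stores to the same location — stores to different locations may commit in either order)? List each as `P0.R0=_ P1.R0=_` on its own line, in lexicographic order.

P0.R0=0 P1.R0=0
P0.R0=0 P1.R0=1
P0.R0=2 P1.R0=0

outcome vector order: (P0.R0,P1.R0)
|PSO outcomes| = 3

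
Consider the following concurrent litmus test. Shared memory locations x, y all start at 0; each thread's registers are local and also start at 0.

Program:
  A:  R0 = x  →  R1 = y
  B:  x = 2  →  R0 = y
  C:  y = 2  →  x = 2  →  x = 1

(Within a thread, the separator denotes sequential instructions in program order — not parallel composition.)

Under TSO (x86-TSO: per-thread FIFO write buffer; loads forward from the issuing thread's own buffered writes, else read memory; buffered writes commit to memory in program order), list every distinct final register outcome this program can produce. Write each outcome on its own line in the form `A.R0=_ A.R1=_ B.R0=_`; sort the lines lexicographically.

outcome vector order: (A.R0,A.R1,B.R0)
|TSO outcomes| = 10

A.R0=0 A.R1=0 B.R0=0
A.R0=0 A.R1=0 B.R0=2
A.R0=0 A.R1=2 B.R0=0
A.R0=0 A.R1=2 B.R0=2
A.R0=1 A.R1=2 B.R0=0
A.R0=1 A.R1=2 B.R0=2
A.R0=2 A.R1=0 B.R0=0
A.R0=2 A.R1=0 B.R0=2
A.R0=2 A.R1=2 B.R0=0
A.R0=2 A.R1=2 B.R0=2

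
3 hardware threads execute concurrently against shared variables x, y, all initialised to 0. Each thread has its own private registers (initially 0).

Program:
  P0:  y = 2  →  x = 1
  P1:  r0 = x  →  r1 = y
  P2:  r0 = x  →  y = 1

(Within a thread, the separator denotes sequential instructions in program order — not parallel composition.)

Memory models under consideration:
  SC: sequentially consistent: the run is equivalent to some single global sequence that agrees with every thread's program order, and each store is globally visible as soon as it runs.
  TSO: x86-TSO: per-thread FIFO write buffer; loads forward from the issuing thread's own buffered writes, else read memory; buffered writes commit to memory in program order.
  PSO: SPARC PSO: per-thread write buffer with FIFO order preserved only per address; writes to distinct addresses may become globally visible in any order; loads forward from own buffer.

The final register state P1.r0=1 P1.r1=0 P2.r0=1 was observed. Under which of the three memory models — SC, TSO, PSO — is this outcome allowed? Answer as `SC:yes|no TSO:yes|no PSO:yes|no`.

outcome vector order: (P1.r0,P1.r1,P2.r0)
[SC] allowed = {<0 0 0>, <0 0 1>, <0 1 0>, <0 1 1>, <0 2 0>, <0 2 1>, <1 1 0>, <1 1 1>, <1 2 0>, <1 2 1>}
[TSO] allowed = {<0 0 0>, <0 0 1>, <0 1 0>, <0 1 1>, <0 2 0>, <0 2 1>, <1 1 0>, <1 1 1>, <1 2 0>, <1 2 1>}
[PSO] allowed = {<0 0 0>, <0 0 1>, <0 1 0>, <0 1 1>, <0 2 0>, <0 2 1>, <1 0 0>, <1 0 1>, <1 1 0>, <1 1 1>, <1 2 0>, <1 2 1>}
target <1 0 1> ∈ {PSO}

SC:no TSO:no PSO:yes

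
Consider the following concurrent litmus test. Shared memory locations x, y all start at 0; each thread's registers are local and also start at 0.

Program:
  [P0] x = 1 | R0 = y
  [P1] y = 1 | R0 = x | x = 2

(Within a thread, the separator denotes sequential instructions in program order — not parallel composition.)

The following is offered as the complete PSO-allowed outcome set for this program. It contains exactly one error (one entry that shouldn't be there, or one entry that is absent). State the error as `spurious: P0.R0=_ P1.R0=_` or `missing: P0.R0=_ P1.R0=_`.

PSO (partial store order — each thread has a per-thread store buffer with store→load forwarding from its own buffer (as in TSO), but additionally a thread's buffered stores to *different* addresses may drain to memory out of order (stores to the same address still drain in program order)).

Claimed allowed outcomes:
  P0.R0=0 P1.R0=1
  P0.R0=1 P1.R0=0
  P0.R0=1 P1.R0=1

missing: P0.R0=0 P1.R0=0

outcome vector order: (P0.R0,P1.R0)
[PSO] allowed = {<0 0> <0 1> <1 0> <1 1>}
PSO∖claimed = {<0 0>}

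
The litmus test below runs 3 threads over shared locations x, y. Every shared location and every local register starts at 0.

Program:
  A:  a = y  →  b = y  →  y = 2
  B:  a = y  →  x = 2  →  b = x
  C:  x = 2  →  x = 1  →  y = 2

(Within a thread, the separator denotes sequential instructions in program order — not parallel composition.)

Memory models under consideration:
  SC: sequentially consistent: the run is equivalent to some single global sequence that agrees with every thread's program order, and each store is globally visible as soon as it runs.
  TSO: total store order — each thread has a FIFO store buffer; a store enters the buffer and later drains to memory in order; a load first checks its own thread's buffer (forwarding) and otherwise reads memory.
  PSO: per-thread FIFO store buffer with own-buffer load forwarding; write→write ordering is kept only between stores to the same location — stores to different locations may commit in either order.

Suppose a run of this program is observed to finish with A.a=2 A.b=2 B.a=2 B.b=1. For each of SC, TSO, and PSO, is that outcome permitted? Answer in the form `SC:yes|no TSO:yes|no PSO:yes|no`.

outcome vector order: (A.a,A.b,B.a,B.b)
SC (10): (0,0,0,1); (0,0,0,2); (0,0,2,1); (0,0,2,2); (0,2,0,1); (0,2,0,2); (0,2,2,2); (2,2,0,1); (2,2,0,2); (2,2,2,2)
TSO (10): (0,0,0,1); (0,0,0,2); (0,0,2,1); (0,0,2,2); (0,2,0,1); (0,2,0,2); (0,2,2,2); (2,2,0,1); (2,2,0,2); (2,2,2,2)
PSO (12): (0,0,0,1); (0,0,0,2); (0,0,2,1); (0,0,2,2); (0,2,0,1); (0,2,0,2); (0,2,2,1); (0,2,2,2); (2,2,0,1); (2,2,0,2); (2,2,2,1); (2,2,2,2)
target (2,2,2,1) ∈ {PSO}

SC:no TSO:no PSO:yes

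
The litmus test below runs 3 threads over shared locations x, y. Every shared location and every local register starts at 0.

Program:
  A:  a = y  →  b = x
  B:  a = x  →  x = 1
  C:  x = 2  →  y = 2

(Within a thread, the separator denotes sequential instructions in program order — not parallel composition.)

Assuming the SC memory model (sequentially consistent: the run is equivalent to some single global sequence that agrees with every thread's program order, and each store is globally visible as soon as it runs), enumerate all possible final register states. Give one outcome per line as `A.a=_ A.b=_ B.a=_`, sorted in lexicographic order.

A.a=0 A.b=0 B.a=0
A.a=0 A.b=0 B.a=2
A.a=0 A.b=1 B.a=0
A.a=0 A.b=1 B.a=2
A.a=0 A.b=2 B.a=0
A.a=0 A.b=2 B.a=2
A.a=2 A.b=1 B.a=0
A.a=2 A.b=1 B.a=2
A.a=2 A.b=2 B.a=0
A.a=2 A.b=2 B.a=2

outcome vector order: (A.a,A.b,B.a)
|SC outcomes| = 10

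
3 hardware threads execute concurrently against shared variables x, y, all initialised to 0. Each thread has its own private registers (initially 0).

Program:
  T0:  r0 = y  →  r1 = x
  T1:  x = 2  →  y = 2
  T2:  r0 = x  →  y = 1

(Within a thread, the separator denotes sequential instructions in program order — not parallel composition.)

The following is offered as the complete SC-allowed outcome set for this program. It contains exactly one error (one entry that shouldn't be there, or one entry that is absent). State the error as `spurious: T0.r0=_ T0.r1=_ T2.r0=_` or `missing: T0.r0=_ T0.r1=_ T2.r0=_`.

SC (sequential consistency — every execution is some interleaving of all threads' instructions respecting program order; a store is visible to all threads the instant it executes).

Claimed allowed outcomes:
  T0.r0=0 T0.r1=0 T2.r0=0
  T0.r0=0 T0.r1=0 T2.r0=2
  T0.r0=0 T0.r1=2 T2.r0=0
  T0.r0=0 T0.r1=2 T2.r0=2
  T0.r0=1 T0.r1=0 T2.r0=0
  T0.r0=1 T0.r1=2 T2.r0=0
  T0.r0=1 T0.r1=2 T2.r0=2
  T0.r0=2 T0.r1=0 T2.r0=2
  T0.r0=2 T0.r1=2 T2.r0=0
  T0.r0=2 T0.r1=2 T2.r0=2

spurious: T0.r0=2 T0.r1=0 T2.r0=2

outcome vector order: (T0.r0,T0.r1,T2.r0)
SC (9): 0/0/0, 0/0/2, 0/2/0, 0/2/2, 1/0/0, 1/2/0, 1/2/2, 2/2/0, 2/2/2
claimed∖SC = {2/0/2}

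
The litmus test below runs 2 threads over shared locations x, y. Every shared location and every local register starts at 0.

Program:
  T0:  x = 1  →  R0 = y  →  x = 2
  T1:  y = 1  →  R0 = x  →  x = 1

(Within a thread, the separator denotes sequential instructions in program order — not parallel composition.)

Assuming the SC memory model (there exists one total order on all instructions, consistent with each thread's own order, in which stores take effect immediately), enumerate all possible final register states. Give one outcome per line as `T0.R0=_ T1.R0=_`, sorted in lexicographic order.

outcome vector order: (T0.R0,T1.R0)
|SC outcomes| = 5

T0.R0=0 T1.R0=1
T0.R0=0 T1.R0=2
T0.R0=1 T1.R0=0
T0.R0=1 T1.R0=1
T0.R0=1 T1.R0=2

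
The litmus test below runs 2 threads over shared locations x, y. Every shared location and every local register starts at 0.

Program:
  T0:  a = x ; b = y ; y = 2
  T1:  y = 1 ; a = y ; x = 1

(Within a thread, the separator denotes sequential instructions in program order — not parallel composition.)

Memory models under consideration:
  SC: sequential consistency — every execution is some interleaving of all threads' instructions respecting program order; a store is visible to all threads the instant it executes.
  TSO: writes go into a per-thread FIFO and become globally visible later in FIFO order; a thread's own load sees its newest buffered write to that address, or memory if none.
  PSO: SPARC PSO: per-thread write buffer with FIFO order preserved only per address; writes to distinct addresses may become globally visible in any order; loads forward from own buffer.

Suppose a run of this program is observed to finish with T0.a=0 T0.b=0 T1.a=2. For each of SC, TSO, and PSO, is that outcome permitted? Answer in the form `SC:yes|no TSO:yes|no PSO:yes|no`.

SC:yes TSO:yes PSO:yes

outcome vector order: (T0.a,T0.b,T1.a)
SC (5): 0/0/1 0/0/2 0/1/1 0/1/2 1/1/1
TSO (5): 0/0/1 0/0/2 0/1/1 0/1/2 1/1/1
PSO (6): 0/0/1 0/0/2 0/1/1 0/1/2 1/0/1 1/1/1
target 0/0/2 ∈ {SC,TSO,PSO}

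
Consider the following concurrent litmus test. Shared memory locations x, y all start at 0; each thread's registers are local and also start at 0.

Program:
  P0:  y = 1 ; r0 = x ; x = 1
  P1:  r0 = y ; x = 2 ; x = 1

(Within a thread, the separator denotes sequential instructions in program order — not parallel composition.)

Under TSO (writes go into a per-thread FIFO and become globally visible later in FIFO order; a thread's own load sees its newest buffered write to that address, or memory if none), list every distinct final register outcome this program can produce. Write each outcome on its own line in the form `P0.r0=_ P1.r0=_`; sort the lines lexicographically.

P0.r0=0 P1.r0=0
P0.r0=0 P1.r0=1
P0.r0=1 P1.r0=0
P0.r0=1 P1.r0=1
P0.r0=2 P1.r0=0
P0.r0=2 P1.r0=1

outcome vector order: (P0.r0,P1.r0)
|TSO outcomes| = 6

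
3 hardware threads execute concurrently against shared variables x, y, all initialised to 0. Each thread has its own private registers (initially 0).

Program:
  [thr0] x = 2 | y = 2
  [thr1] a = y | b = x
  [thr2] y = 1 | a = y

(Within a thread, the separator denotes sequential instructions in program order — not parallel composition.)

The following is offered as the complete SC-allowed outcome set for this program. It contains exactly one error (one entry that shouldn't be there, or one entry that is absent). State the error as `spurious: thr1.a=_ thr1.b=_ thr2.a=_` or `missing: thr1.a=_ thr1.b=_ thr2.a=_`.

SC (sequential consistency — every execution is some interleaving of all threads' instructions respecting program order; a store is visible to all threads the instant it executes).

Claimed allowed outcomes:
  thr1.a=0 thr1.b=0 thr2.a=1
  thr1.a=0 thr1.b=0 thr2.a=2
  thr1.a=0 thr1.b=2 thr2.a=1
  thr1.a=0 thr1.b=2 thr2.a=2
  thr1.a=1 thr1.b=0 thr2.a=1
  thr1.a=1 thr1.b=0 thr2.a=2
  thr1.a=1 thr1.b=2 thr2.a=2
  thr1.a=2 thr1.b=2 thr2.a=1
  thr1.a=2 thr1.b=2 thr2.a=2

outcome vector order: (thr1.a,thr1.b,thr2.a)
under SC → 0/0/1, 0/0/2, 0/2/1, 0/2/2, 1/0/1, 1/0/2, 1/2/1, 1/2/2, 2/2/1, 2/2/2
SC∖claimed = {1/2/1}

missing: thr1.a=1 thr1.b=2 thr2.a=1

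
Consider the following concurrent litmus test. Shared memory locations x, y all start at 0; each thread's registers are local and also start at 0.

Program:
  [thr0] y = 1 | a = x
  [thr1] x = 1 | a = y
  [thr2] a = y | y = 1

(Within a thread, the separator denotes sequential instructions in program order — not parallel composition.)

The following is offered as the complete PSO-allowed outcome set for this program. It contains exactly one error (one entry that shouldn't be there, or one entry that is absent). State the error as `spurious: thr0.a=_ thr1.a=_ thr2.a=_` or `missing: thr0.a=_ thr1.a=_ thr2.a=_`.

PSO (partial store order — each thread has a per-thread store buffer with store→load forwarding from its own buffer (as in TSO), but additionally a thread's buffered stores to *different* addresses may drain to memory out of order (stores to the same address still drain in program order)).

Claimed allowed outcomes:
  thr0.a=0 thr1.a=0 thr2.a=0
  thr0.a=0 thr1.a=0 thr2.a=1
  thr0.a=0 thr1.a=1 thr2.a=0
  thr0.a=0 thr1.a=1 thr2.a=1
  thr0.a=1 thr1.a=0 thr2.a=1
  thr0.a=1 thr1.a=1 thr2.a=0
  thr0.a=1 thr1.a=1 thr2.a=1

outcome vector order: (thr0.a,thr1.a,thr2.a)
PSO: 8 outcomes — {<0 0 0> <0 0 1> <0 1 0> <0 1 1> <1 0 0> <1 0 1> <1 1 0> <1 1 1>}
PSO∖claimed = {<1 0 0>}

missing: thr0.a=1 thr1.a=0 thr2.a=0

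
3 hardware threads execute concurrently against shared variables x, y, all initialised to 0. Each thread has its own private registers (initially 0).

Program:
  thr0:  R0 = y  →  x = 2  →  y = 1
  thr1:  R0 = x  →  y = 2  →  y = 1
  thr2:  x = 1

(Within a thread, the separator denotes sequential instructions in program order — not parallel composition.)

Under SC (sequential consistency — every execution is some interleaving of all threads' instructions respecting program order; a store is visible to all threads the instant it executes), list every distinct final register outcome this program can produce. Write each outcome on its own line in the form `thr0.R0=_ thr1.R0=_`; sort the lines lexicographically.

thr0.R0=0 thr1.R0=0
thr0.R0=0 thr1.R0=1
thr0.R0=0 thr1.R0=2
thr0.R0=1 thr1.R0=0
thr0.R0=1 thr1.R0=1
thr0.R0=2 thr1.R0=0
thr0.R0=2 thr1.R0=1

outcome vector order: (thr0.R0,thr1.R0)
|SC outcomes| = 7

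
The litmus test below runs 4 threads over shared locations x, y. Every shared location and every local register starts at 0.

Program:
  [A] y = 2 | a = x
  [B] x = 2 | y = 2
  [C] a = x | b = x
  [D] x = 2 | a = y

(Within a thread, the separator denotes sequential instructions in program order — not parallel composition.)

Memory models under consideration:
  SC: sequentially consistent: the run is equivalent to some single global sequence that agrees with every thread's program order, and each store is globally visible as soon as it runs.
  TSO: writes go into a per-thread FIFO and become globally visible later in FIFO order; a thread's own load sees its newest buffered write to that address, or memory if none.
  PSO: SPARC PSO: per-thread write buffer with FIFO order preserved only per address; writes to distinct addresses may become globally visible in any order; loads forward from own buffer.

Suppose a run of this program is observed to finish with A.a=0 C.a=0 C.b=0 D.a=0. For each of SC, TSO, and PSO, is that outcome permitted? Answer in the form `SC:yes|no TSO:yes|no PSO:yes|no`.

SC:no TSO:yes PSO:yes

outcome vector order: (A.a,C.a,C.b,D.a)
under SC → <0 0 0 2> <0 0 2 2> <0 2 2 2> <2 0 0 0> <2 0 0 2> <2 0 2 0> <2 0 2 2> <2 2 2 0> <2 2 2 2>
under TSO → <0 0 0 0> <0 0 0 2> <0 0 2 0> <0 0 2 2> <0 2 2 0> <0 2 2 2> <2 0 0 0> <2 0 0 2> <2 0 2 0> <2 0 2 2> <2 2 2 0> <2 2 2 2>
under PSO → <0 0 0 0> <0 0 0 2> <0 0 2 0> <0 0 2 2> <0 2 2 0> <0 2 2 2> <2 0 0 0> <2 0 0 2> <2 0 2 0> <2 0 2 2> <2 2 2 0> <2 2 2 2>
target <0 0 0 0> ∈ {TSO,PSO}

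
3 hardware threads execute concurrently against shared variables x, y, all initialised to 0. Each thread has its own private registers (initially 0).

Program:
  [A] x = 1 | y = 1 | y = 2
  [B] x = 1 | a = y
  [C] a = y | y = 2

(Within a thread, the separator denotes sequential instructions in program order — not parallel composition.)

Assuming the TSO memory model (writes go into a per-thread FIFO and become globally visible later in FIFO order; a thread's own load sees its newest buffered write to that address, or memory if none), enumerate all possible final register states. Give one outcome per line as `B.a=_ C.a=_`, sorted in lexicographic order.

B.a=0 C.a=0
B.a=0 C.a=1
B.a=0 C.a=2
B.a=1 C.a=0
B.a=1 C.a=1
B.a=1 C.a=2
B.a=2 C.a=0
B.a=2 C.a=1
B.a=2 C.a=2

outcome vector order: (B.a,C.a)
|TSO outcomes| = 9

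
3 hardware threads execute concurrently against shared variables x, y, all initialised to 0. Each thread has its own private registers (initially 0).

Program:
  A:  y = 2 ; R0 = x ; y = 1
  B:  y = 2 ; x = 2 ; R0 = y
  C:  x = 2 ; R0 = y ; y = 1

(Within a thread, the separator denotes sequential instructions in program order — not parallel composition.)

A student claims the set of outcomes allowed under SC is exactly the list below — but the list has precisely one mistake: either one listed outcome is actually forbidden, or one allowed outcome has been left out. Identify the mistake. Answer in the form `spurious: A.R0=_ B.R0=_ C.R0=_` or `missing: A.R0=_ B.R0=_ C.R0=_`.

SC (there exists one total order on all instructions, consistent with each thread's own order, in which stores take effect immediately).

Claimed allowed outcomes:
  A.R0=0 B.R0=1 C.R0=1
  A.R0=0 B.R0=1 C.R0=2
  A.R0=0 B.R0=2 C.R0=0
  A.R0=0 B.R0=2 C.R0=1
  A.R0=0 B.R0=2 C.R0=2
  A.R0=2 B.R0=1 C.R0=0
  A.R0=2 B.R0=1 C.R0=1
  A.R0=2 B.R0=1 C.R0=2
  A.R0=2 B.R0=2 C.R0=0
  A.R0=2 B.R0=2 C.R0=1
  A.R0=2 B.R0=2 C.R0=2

outcome vector order: (A.R0,B.R0,C.R0)
SC (10): <0 1 1> <0 1 2> <0 2 1> <0 2 2> <2 1 0> <2 1 1> <2 1 2> <2 2 0> <2 2 1> <2 2 2>
claimed∖SC = {<0 2 0>}

spurious: A.R0=0 B.R0=2 C.R0=0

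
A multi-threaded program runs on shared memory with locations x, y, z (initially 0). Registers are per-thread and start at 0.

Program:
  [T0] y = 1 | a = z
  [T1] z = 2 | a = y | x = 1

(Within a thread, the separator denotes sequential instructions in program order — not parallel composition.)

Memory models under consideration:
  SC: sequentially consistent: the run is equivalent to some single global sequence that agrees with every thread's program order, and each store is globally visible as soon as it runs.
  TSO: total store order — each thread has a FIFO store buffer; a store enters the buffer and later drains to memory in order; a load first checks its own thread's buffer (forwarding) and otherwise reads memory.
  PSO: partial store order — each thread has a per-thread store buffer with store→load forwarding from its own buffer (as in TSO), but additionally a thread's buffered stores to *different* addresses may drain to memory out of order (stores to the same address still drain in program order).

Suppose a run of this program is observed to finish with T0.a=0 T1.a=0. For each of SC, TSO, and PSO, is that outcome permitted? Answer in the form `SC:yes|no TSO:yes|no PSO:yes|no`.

SC:no TSO:yes PSO:yes

outcome vector order: (T0.a,T1.a)
SC (3): <0 1>, <2 0>, <2 1>
TSO (4): <0 0>, <0 1>, <2 0>, <2 1>
PSO (4): <0 0>, <0 1>, <2 0>, <2 1>
target <0 0> ∈ {TSO,PSO}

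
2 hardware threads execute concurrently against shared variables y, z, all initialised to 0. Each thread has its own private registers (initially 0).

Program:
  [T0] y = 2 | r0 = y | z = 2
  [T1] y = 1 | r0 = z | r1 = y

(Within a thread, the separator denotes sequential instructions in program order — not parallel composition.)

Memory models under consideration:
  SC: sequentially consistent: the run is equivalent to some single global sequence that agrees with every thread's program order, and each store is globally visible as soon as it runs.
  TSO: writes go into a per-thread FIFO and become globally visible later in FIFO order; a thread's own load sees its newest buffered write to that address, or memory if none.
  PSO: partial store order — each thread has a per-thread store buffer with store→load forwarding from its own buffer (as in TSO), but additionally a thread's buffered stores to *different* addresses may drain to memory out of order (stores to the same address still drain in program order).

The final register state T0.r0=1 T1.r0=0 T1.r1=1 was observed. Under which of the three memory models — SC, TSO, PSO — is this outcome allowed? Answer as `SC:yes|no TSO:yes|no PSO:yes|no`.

SC:yes TSO:yes PSO:yes

outcome vector order: (T0.r0,T1.r0,T1.r1)
SC: 6 outcomes — {<1 0 1>, <1 2 1>, <2 0 1>, <2 0 2>, <2 2 1>, <2 2 2>}
TSO: 6 outcomes — {<1 0 1>, <1 2 1>, <2 0 1>, <2 0 2>, <2 2 1>, <2 2 2>}
PSO: 6 outcomes — {<1 0 1>, <1 2 1>, <2 0 1>, <2 0 2>, <2 2 1>, <2 2 2>}
target <1 0 1> ∈ {SC,TSO,PSO}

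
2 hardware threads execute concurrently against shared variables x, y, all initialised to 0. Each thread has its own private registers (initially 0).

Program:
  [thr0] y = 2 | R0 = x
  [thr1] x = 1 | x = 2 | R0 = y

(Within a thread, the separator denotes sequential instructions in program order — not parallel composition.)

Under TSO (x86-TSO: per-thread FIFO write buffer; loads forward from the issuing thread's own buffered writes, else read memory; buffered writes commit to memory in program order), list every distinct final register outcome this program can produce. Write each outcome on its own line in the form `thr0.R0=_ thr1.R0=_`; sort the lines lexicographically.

outcome vector order: (thr0.R0,thr1.R0)
|TSO outcomes| = 6

thr0.R0=0 thr1.R0=0
thr0.R0=0 thr1.R0=2
thr0.R0=1 thr1.R0=0
thr0.R0=1 thr1.R0=2
thr0.R0=2 thr1.R0=0
thr0.R0=2 thr1.R0=2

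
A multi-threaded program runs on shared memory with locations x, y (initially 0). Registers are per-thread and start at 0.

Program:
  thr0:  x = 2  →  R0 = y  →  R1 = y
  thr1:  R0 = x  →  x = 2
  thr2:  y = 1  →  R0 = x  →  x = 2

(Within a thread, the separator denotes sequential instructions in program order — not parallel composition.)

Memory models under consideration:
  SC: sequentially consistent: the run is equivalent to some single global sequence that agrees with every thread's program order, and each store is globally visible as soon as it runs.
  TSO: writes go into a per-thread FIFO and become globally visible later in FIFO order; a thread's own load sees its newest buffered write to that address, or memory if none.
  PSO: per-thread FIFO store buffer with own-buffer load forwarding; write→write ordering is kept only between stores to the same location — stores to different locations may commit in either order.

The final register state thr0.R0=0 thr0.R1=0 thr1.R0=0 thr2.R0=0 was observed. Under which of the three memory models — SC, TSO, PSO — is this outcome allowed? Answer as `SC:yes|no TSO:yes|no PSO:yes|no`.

outcome vector order: (thr0.R0,thr0.R1,thr1.R0,thr2.R0)
SC (8): 0/0/0/2, 0/0/2/2, 0/1/0/2, 0/1/2/2, 1/1/0/0, 1/1/0/2, 1/1/2/0, 1/1/2/2
TSO (12): 0/0/0/0, 0/0/0/2, 0/0/2/0, 0/0/2/2, 0/1/0/0, 0/1/0/2, 0/1/2/0, 0/1/2/2, 1/1/0/0, 1/1/0/2, 1/1/2/0, 1/1/2/2
PSO (12): 0/0/0/0, 0/0/0/2, 0/0/2/0, 0/0/2/2, 0/1/0/0, 0/1/0/2, 0/1/2/0, 0/1/2/2, 1/1/0/0, 1/1/0/2, 1/1/2/0, 1/1/2/2
target 0/0/0/0 ∈ {TSO,PSO}

SC:no TSO:yes PSO:yes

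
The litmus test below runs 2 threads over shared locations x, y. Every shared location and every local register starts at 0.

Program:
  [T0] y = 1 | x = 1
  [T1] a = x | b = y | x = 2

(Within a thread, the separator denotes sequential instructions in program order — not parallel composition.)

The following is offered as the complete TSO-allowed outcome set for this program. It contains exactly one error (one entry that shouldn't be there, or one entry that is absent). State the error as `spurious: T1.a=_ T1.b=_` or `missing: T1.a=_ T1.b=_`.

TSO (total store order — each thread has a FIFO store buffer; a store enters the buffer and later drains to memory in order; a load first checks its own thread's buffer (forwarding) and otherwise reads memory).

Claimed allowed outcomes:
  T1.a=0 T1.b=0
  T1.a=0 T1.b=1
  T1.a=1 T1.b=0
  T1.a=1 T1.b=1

outcome vector order: (T1.a,T1.b)
TSO (3): 00 01 11
claimed∖TSO = {10}

spurious: T1.a=1 T1.b=0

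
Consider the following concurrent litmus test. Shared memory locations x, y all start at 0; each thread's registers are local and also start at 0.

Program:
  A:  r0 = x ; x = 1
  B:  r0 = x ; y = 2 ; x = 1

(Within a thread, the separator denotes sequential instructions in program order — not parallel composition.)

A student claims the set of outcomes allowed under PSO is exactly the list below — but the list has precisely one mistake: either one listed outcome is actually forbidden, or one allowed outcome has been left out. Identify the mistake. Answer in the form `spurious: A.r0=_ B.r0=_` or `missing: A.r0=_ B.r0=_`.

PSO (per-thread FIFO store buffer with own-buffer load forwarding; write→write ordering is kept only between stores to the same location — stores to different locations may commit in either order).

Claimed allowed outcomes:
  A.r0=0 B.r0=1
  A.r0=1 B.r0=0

missing: A.r0=0 B.r0=0

outcome vector order: (A.r0,B.r0)
under PSO → <0 0>; <0 1>; <1 0>
PSO∖claimed = {<0 0>}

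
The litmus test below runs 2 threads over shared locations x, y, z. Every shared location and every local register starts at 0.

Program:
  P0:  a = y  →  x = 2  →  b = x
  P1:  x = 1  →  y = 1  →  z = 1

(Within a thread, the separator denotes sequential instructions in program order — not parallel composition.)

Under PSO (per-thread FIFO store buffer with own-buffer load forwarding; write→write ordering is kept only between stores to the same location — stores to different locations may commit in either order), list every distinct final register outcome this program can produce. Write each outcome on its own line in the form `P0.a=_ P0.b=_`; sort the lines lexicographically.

P0.a=0 P0.b=1
P0.a=0 P0.b=2
P0.a=1 P0.b=1
P0.a=1 P0.b=2

outcome vector order: (P0.a,P0.b)
|PSO outcomes| = 4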